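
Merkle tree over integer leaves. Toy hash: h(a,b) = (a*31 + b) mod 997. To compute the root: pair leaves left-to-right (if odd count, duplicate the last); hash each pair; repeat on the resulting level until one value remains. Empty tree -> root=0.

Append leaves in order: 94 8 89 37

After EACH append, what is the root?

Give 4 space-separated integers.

After append 94 (leaves=[94]):
  L0: [94]
  root=94
After append 8 (leaves=[94, 8]):
  L0: [94, 8]
  L1: h(94,8)=(94*31+8)%997=928 -> [928]
  root=928
After append 89 (leaves=[94, 8, 89]):
  L0: [94, 8, 89]
  L1: h(94,8)=(94*31+8)%997=928 h(89,89)=(89*31+89)%997=854 -> [928, 854]
  L2: h(928,854)=(928*31+854)%997=709 -> [709]
  root=709
After append 37 (leaves=[94, 8, 89, 37]):
  L0: [94, 8, 89, 37]
  L1: h(94,8)=(94*31+8)%997=928 h(89,37)=(89*31+37)%997=802 -> [928, 802]
  L2: h(928,802)=(928*31+802)%997=657 -> [657]
  root=657

Answer: 94 928 709 657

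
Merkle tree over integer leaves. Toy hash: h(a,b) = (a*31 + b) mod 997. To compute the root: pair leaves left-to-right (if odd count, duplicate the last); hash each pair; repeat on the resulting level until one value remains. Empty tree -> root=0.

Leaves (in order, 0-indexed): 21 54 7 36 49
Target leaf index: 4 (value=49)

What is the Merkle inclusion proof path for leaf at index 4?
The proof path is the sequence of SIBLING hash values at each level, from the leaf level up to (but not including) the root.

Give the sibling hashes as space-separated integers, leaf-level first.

Answer: 49 571 174

Derivation:
L0 (leaves): [21, 54, 7, 36, 49], target index=4
L1: h(21,54)=(21*31+54)%997=705 [pair 0] h(7,36)=(7*31+36)%997=253 [pair 1] h(49,49)=(49*31+49)%997=571 [pair 2] -> [705, 253, 571]
  Sibling for proof at L0: 49
L2: h(705,253)=(705*31+253)%997=174 [pair 0] h(571,571)=(571*31+571)%997=326 [pair 1] -> [174, 326]
  Sibling for proof at L1: 571
L3: h(174,326)=(174*31+326)%997=735 [pair 0] -> [735]
  Sibling for proof at L2: 174
Root: 735
Proof path (sibling hashes from leaf to root): [49, 571, 174]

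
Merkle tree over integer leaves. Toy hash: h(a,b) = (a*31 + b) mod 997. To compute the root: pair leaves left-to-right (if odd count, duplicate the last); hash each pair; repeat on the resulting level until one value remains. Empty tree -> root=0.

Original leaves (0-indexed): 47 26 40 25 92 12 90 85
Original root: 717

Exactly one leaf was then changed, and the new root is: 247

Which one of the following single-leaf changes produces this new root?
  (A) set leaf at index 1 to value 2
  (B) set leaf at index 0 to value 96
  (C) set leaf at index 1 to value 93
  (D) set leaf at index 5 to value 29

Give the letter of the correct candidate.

Original leaves: [47, 26, 40, 25, 92, 12, 90, 85]
Target new root: 247
Try each candidate change and compute the resulting root:
Candidate A: set leaf[1] = 2 -> leaves = [47, 2, 40, 25, 92, 12, 90, 85]
  L0: [47, 2, 40, 25, 92, 12, 90, 85]
  L1: h(47,2)=(47*31+2)%997=462 h(40,25)=(40*31+25)%997=268 h(92,12)=(92*31+12)%997=870 h(90,85)=(90*31+85)%997=881 -> [462, 268, 870, 881]
  L2: h(462,268)=(462*31+268)%997=632 h(870,881)=(870*31+881)%997=932 -> [632, 932]
  L3: h(632,932)=(632*31+932)%997=584 -> [584]
  root = 584 != target 247
Candidate B: set leaf[0] = 96 -> leaves = [96, 26, 40, 25, 92, 12, 90, 85]
  L0: [96, 26, 40, 25, 92, 12, 90, 85]
  L1: h(96,26)=(96*31+26)%997=11 h(40,25)=(40*31+25)%997=268 h(92,12)=(92*31+12)%997=870 h(90,85)=(90*31+85)%997=881 -> [11, 268, 870, 881]
  L2: h(11,268)=(11*31+268)%997=609 h(870,881)=(870*31+881)%997=932 -> [609, 932]
  L3: h(609,932)=(609*31+932)%997=868 -> [868]
  root = 868 != target 247
Candidate C: set leaf[1] = 93 -> leaves = [47, 93, 40, 25, 92, 12, 90, 85]
  L0: [47, 93, 40, 25, 92, 12, 90, 85]
  L1: h(47,93)=(47*31+93)%997=553 h(40,25)=(40*31+25)%997=268 h(92,12)=(92*31+12)%997=870 h(90,85)=(90*31+85)%997=881 -> [553, 268, 870, 881]
  L2: h(553,268)=(553*31+268)%997=462 h(870,881)=(870*31+881)%997=932 -> [462, 932]
  L3: h(462,932)=(462*31+932)%997=299 -> [299]
  root = 299 != target 247
Candidate D: set leaf[5] = 29 -> leaves = [47, 26, 40, 25, 92, 29, 90, 85]
  L0: [47, 26, 40, 25, 92, 29, 90, 85]
  L1: h(47,26)=(47*31+26)%997=486 h(40,25)=(40*31+25)%997=268 h(92,29)=(92*31+29)%997=887 h(90,85)=(90*31+85)%997=881 -> [486, 268, 887, 881]
  L2: h(486,268)=(486*31+268)%997=379 h(887,881)=(887*31+881)%997=462 -> [379, 462]
  L3: h(379,462)=(379*31+462)%997=247 -> [247]
  root = 247 == target 247  ** MATCH **
Candidate D produces the target root.

Answer: D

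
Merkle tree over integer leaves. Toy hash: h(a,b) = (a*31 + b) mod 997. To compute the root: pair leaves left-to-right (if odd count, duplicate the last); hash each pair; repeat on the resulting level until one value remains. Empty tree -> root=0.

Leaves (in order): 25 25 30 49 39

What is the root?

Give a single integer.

L0: [25, 25, 30, 49, 39]
L1: h(25,25)=(25*31+25)%997=800 h(30,49)=(30*31+49)%997=979 h(39,39)=(39*31+39)%997=251 -> [800, 979, 251]
L2: h(800,979)=(800*31+979)%997=854 h(251,251)=(251*31+251)%997=56 -> [854, 56]
L3: h(854,56)=(854*31+56)%997=608 -> [608]

Answer: 608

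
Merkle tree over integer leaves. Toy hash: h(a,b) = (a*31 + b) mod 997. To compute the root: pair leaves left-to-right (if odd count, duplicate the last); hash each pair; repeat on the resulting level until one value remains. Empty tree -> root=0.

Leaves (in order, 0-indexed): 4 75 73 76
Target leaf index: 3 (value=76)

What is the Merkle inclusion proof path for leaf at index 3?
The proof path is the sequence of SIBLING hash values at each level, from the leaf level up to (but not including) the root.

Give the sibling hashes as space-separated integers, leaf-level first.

L0 (leaves): [4, 75, 73, 76], target index=3
L1: h(4,75)=(4*31+75)%997=199 [pair 0] h(73,76)=(73*31+76)%997=345 [pair 1] -> [199, 345]
  Sibling for proof at L0: 73
L2: h(199,345)=(199*31+345)%997=532 [pair 0] -> [532]
  Sibling for proof at L1: 199
Root: 532
Proof path (sibling hashes from leaf to root): [73, 199]

Answer: 73 199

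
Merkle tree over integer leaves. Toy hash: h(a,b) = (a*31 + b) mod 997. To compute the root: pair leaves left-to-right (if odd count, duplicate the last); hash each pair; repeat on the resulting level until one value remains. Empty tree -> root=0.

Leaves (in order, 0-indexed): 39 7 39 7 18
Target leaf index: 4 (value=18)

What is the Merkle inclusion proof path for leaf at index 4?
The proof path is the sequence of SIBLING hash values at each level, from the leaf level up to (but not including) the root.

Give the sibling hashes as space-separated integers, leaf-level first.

Answer: 18 576 29

Derivation:
L0 (leaves): [39, 7, 39, 7, 18], target index=4
L1: h(39,7)=(39*31+7)%997=219 [pair 0] h(39,7)=(39*31+7)%997=219 [pair 1] h(18,18)=(18*31+18)%997=576 [pair 2] -> [219, 219, 576]
  Sibling for proof at L0: 18
L2: h(219,219)=(219*31+219)%997=29 [pair 0] h(576,576)=(576*31+576)%997=486 [pair 1] -> [29, 486]
  Sibling for proof at L1: 576
L3: h(29,486)=(29*31+486)%997=388 [pair 0] -> [388]
  Sibling for proof at L2: 29
Root: 388
Proof path (sibling hashes from leaf to root): [18, 576, 29]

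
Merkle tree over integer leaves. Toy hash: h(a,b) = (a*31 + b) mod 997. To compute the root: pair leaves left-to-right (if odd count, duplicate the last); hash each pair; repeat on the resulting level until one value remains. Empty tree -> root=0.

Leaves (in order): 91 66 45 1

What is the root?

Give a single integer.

Answer: 166

Derivation:
L0: [91, 66, 45, 1]
L1: h(91,66)=(91*31+66)%997=893 h(45,1)=(45*31+1)%997=399 -> [893, 399]
L2: h(893,399)=(893*31+399)%997=166 -> [166]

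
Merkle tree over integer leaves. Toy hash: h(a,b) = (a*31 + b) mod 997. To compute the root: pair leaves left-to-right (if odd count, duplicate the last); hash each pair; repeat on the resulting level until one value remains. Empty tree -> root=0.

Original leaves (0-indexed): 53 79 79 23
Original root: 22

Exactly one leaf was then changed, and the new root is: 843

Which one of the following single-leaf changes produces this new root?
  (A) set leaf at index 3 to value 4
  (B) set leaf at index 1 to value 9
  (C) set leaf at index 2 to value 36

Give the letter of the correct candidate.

Original leaves: [53, 79, 79, 23]
Target new root: 843
Try each candidate change and compute the resulting root:
Candidate A: set leaf[3] = 4 -> leaves = [53, 79, 79, 4]
  L0: [53, 79, 79, 4]
  L1: h(53,79)=(53*31+79)%997=725 h(79,4)=(79*31+4)%997=459 -> [725, 459]
  L2: h(725,459)=(725*31+459)%997=3 -> [3]
  root = 3 != target 843
Candidate B: set leaf[1] = 9 -> leaves = [53, 9, 79, 23]
  L0: [53, 9, 79, 23]
  L1: h(53,9)=(53*31+9)%997=655 h(79,23)=(79*31+23)%997=478 -> [655, 478]
  L2: h(655,478)=(655*31+478)%997=843 -> [843]
  root = 843 == target 843  ** MATCH **
Candidate C: set leaf[2] = 36 -> leaves = [53, 79, 36, 23]
  L0: [53, 79, 36, 23]
  L1: h(53,79)=(53*31+79)%997=725 h(36,23)=(36*31+23)%997=142 -> [725, 142]
  L2: h(725,142)=(725*31+142)%997=683 -> [683]
  root = 683 != target 843
Candidate B produces the target root.

Answer: B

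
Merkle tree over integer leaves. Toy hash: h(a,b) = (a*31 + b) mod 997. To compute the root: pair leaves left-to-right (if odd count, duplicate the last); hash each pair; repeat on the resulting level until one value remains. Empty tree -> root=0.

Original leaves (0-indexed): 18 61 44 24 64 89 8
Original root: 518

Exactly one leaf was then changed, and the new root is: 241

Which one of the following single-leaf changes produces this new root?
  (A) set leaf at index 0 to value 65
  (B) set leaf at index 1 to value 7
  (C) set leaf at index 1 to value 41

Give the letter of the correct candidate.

Original leaves: [18, 61, 44, 24, 64, 89, 8]
Target new root: 241
Try each candidate change and compute the resulting root:
Candidate A: set leaf[0] = 65 -> leaves = [65, 61, 44, 24, 64, 89, 8]
  L0: [65, 61, 44, 24, 64, 89, 8]
  L1: h(65,61)=(65*31+61)%997=82 h(44,24)=(44*31+24)%997=391 h(64,89)=(64*31+89)%997=79 h(8,8)=(8*31+8)%997=256 -> [82, 391, 79, 256]
  L2: h(82,391)=(82*31+391)%997=939 h(79,256)=(79*31+256)%997=711 -> [939, 711]
  L3: h(939,711)=(939*31+711)%997=907 -> [907]
  root = 907 != target 241
Candidate B: set leaf[1] = 7 -> leaves = [18, 7, 44, 24, 64, 89, 8]
  L0: [18, 7, 44, 24, 64, 89, 8]
  L1: h(18,7)=(18*31+7)%997=565 h(44,24)=(44*31+24)%997=391 h(64,89)=(64*31+89)%997=79 h(8,8)=(8*31+8)%997=256 -> [565, 391, 79, 256]
  L2: h(565,391)=(565*31+391)%997=957 h(79,256)=(79*31+256)%997=711 -> [957, 711]
  L3: h(957,711)=(957*31+711)%997=468 -> [468]
  root = 468 != target 241
Candidate C: set leaf[1] = 41 -> leaves = [18, 41, 44, 24, 64, 89, 8]
  L0: [18, 41, 44, 24, 64, 89, 8]
  L1: h(18,41)=(18*31+41)%997=599 h(44,24)=(44*31+24)%997=391 h(64,89)=(64*31+89)%997=79 h(8,8)=(8*31+8)%997=256 -> [599, 391, 79, 256]
  L2: h(599,391)=(599*31+391)%997=17 h(79,256)=(79*31+256)%997=711 -> [17, 711]
  L3: h(17,711)=(17*31+711)%997=241 -> [241]
  root = 241 == target 241  ** MATCH **
Candidate C produces the target root.

Answer: C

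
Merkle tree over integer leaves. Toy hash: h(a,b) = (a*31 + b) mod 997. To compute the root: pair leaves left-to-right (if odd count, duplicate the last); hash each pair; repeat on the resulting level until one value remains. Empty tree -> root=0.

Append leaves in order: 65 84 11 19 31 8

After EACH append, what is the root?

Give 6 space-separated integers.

After append 65 (leaves=[65]):
  L0: [65]
  root=65
After append 84 (leaves=[65, 84]):
  L0: [65, 84]
  L1: h(65,84)=(65*31+84)%997=105 -> [105]
  root=105
After append 11 (leaves=[65, 84, 11]):
  L0: [65, 84, 11]
  L1: h(65,84)=(65*31+84)%997=105 h(11,11)=(11*31+11)%997=352 -> [105, 352]
  L2: h(105,352)=(105*31+352)%997=616 -> [616]
  root=616
After append 19 (leaves=[65, 84, 11, 19]):
  L0: [65, 84, 11, 19]
  L1: h(65,84)=(65*31+84)%997=105 h(11,19)=(11*31+19)%997=360 -> [105, 360]
  L2: h(105,360)=(105*31+360)%997=624 -> [624]
  root=624
After append 31 (leaves=[65, 84, 11, 19, 31]):
  L0: [65, 84, 11, 19, 31]
  L1: h(65,84)=(65*31+84)%997=105 h(11,19)=(11*31+19)%997=360 h(31,31)=(31*31+31)%997=992 -> [105, 360, 992]
  L2: h(105,360)=(105*31+360)%997=624 h(992,992)=(992*31+992)%997=837 -> [624, 837]
  L3: h(624,837)=(624*31+837)%997=241 -> [241]
  root=241
After append 8 (leaves=[65, 84, 11, 19, 31, 8]):
  L0: [65, 84, 11, 19, 31, 8]
  L1: h(65,84)=(65*31+84)%997=105 h(11,19)=(11*31+19)%997=360 h(31,8)=(31*31+8)%997=969 -> [105, 360, 969]
  L2: h(105,360)=(105*31+360)%997=624 h(969,969)=(969*31+969)%997=101 -> [624, 101]
  L3: h(624,101)=(624*31+101)%997=502 -> [502]
  root=502

Answer: 65 105 616 624 241 502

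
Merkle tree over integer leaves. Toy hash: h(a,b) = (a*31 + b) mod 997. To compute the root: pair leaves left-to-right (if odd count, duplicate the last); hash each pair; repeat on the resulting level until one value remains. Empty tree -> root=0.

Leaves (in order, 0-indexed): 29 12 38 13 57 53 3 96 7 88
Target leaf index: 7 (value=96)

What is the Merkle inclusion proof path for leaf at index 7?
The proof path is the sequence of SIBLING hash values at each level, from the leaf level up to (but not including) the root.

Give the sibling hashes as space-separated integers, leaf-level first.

Answer: 3 823 519 259

Derivation:
L0 (leaves): [29, 12, 38, 13, 57, 53, 3, 96, 7, 88], target index=7
L1: h(29,12)=(29*31+12)%997=911 [pair 0] h(38,13)=(38*31+13)%997=194 [pair 1] h(57,53)=(57*31+53)%997=823 [pair 2] h(3,96)=(3*31+96)%997=189 [pair 3] h(7,88)=(7*31+88)%997=305 [pair 4] -> [911, 194, 823, 189, 305]
  Sibling for proof at L0: 3
L2: h(911,194)=(911*31+194)%997=519 [pair 0] h(823,189)=(823*31+189)%997=777 [pair 1] h(305,305)=(305*31+305)%997=787 [pair 2] -> [519, 777, 787]
  Sibling for proof at L1: 823
L3: h(519,777)=(519*31+777)%997=914 [pair 0] h(787,787)=(787*31+787)%997=259 [pair 1] -> [914, 259]
  Sibling for proof at L2: 519
L4: h(914,259)=(914*31+259)%997=677 [pair 0] -> [677]
  Sibling for proof at L3: 259
Root: 677
Proof path (sibling hashes from leaf to root): [3, 823, 519, 259]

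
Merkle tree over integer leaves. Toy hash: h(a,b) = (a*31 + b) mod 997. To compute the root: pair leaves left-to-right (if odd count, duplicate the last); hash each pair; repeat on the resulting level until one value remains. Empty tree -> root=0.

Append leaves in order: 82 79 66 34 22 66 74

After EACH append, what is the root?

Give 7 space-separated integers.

After append 82 (leaves=[82]):
  L0: [82]
  root=82
After append 79 (leaves=[82, 79]):
  L0: [82, 79]
  L1: h(82,79)=(82*31+79)%997=627 -> [627]
  root=627
After append 66 (leaves=[82, 79, 66]):
  L0: [82, 79, 66]
  L1: h(82,79)=(82*31+79)%997=627 h(66,66)=(66*31+66)%997=118 -> [627, 118]
  L2: h(627,118)=(627*31+118)%997=612 -> [612]
  root=612
After append 34 (leaves=[82, 79, 66, 34]):
  L0: [82, 79, 66, 34]
  L1: h(82,79)=(82*31+79)%997=627 h(66,34)=(66*31+34)%997=86 -> [627, 86]
  L2: h(627,86)=(627*31+86)%997=580 -> [580]
  root=580
After append 22 (leaves=[82, 79, 66, 34, 22]):
  L0: [82, 79, 66, 34, 22]
  L1: h(82,79)=(82*31+79)%997=627 h(66,34)=(66*31+34)%997=86 h(22,22)=(22*31+22)%997=704 -> [627, 86, 704]
  L2: h(627,86)=(627*31+86)%997=580 h(704,704)=(704*31+704)%997=594 -> [580, 594]
  L3: h(580,594)=(580*31+594)%997=628 -> [628]
  root=628
After append 66 (leaves=[82, 79, 66, 34, 22, 66]):
  L0: [82, 79, 66, 34, 22, 66]
  L1: h(82,79)=(82*31+79)%997=627 h(66,34)=(66*31+34)%997=86 h(22,66)=(22*31+66)%997=748 -> [627, 86, 748]
  L2: h(627,86)=(627*31+86)%997=580 h(748,748)=(748*31+748)%997=8 -> [580, 8]
  L3: h(580,8)=(580*31+8)%997=42 -> [42]
  root=42
After append 74 (leaves=[82, 79, 66, 34, 22, 66, 74]):
  L0: [82, 79, 66, 34, 22, 66, 74]
  L1: h(82,79)=(82*31+79)%997=627 h(66,34)=(66*31+34)%997=86 h(22,66)=(22*31+66)%997=748 h(74,74)=(74*31+74)%997=374 -> [627, 86, 748, 374]
  L2: h(627,86)=(627*31+86)%997=580 h(748,374)=(748*31+374)%997=631 -> [580, 631]
  L3: h(580,631)=(580*31+631)%997=665 -> [665]
  root=665

Answer: 82 627 612 580 628 42 665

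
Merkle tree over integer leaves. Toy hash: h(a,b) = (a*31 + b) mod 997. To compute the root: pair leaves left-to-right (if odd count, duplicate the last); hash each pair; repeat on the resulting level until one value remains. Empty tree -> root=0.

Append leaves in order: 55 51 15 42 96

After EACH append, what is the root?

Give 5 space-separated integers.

Answer: 55 759 81 108 955

Derivation:
After append 55 (leaves=[55]):
  L0: [55]
  root=55
After append 51 (leaves=[55, 51]):
  L0: [55, 51]
  L1: h(55,51)=(55*31+51)%997=759 -> [759]
  root=759
After append 15 (leaves=[55, 51, 15]):
  L0: [55, 51, 15]
  L1: h(55,51)=(55*31+51)%997=759 h(15,15)=(15*31+15)%997=480 -> [759, 480]
  L2: h(759,480)=(759*31+480)%997=81 -> [81]
  root=81
After append 42 (leaves=[55, 51, 15, 42]):
  L0: [55, 51, 15, 42]
  L1: h(55,51)=(55*31+51)%997=759 h(15,42)=(15*31+42)%997=507 -> [759, 507]
  L2: h(759,507)=(759*31+507)%997=108 -> [108]
  root=108
After append 96 (leaves=[55, 51, 15, 42, 96]):
  L0: [55, 51, 15, 42, 96]
  L1: h(55,51)=(55*31+51)%997=759 h(15,42)=(15*31+42)%997=507 h(96,96)=(96*31+96)%997=81 -> [759, 507, 81]
  L2: h(759,507)=(759*31+507)%997=108 h(81,81)=(81*31+81)%997=598 -> [108, 598]
  L3: h(108,598)=(108*31+598)%997=955 -> [955]
  root=955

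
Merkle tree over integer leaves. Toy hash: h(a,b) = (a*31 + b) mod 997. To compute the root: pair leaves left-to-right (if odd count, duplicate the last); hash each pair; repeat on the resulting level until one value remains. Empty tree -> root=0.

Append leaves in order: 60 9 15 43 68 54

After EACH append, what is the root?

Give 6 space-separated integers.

After append 60 (leaves=[60]):
  L0: [60]
  root=60
After append 9 (leaves=[60, 9]):
  L0: [60, 9]
  L1: h(60,9)=(60*31+9)%997=872 -> [872]
  root=872
After append 15 (leaves=[60, 9, 15]):
  L0: [60, 9, 15]
  L1: h(60,9)=(60*31+9)%997=872 h(15,15)=(15*31+15)%997=480 -> [872, 480]
  L2: h(872,480)=(872*31+480)%997=593 -> [593]
  root=593
After append 43 (leaves=[60, 9, 15, 43]):
  L0: [60, 9, 15, 43]
  L1: h(60,9)=(60*31+9)%997=872 h(15,43)=(15*31+43)%997=508 -> [872, 508]
  L2: h(872,508)=(872*31+508)%997=621 -> [621]
  root=621
After append 68 (leaves=[60, 9, 15, 43, 68]):
  L0: [60, 9, 15, 43, 68]
  L1: h(60,9)=(60*31+9)%997=872 h(15,43)=(15*31+43)%997=508 h(68,68)=(68*31+68)%997=182 -> [872, 508, 182]
  L2: h(872,508)=(872*31+508)%997=621 h(182,182)=(182*31+182)%997=839 -> [621, 839]
  L3: h(621,839)=(621*31+839)%997=150 -> [150]
  root=150
After append 54 (leaves=[60, 9, 15, 43, 68, 54]):
  L0: [60, 9, 15, 43, 68, 54]
  L1: h(60,9)=(60*31+9)%997=872 h(15,43)=(15*31+43)%997=508 h(68,54)=(68*31+54)%997=168 -> [872, 508, 168]
  L2: h(872,508)=(872*31+508)%997=621 h(168,168)=(168*31+168)%997=391 -> [621, 391]
  L3: h(621,391)=(621*31+391)%997=699 -> [699]
  root=699

Answer: 60 872 593 621 150 699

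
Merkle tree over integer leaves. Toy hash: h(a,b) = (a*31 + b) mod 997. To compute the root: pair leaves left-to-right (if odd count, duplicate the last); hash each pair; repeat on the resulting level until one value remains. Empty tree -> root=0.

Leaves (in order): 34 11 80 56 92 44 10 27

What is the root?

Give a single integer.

Answer: 779

Derivation:
L0: [34, 11, 80, 56, 92, 44, 10, 27]
L1: h(34,11)=(34*31+11)%997=68 h(80,56)=(80*31+56)%997=542 h(92,44)=(92*31+44)%997=902 h(10,27)=(10*31+27)%997=337 -> [68, 542, 902, 337]
L2: h(68,542)=(68*31+542)%997=656 h(902,337)=(902*31+337)%997=383 -> [656, 383]
L3: h(656,383)=(656*31+383)%997=779 -> [779]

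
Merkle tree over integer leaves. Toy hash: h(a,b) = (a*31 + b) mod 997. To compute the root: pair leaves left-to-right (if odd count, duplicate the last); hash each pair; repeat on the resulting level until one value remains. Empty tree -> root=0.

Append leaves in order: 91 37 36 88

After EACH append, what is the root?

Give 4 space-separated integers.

After append 91 (leaves=[91]):
  L0: [91]
  root=91
After append 37 (leaves=[91, 37]):
  L0: [91, 37]
  L1: h(91,37)=(91*31+37)%997=864 -> [864]
  root=864
After append 36 (leaves=[91, 37, 36]):
  L0: [91, 37, 36]
  L1: h(91,37)=(91*31+37)%997=864 h(36,36)=(36*31+36)%997=155 -> [864, 155]
  L2: h(864,155)=(864*31+155)%997=20 -> [20]
  root=20
After append 88 (leaves=[91, 37, 36, 88]):
  L0: [91, 37, 36, 88]
  L1: h(91,37)=(91*31+37)%997=864 h(36,88)=(36*31+88)%997=207 -> [864, 207]
  L2: h(864,207)=(864*31+207)%997=72 -> [72]
  root=72

Answer: 91 864 20 72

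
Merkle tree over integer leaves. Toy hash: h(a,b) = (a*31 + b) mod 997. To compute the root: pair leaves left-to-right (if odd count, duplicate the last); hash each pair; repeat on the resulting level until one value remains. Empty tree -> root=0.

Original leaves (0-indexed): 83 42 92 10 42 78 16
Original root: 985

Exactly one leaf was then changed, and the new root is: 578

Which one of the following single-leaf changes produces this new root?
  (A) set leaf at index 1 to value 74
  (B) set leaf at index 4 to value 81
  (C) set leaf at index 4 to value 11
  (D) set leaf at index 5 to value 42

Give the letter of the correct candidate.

Original leaves: [83, 42, 92, 10, 42, 78, 16]
Target new root: 578
Try each candidate change and compute the resulting root:
Candidate A: set leaf[1] = 74 -> leaves = [83, 74, 92, 10, 42, 78, 16]
  L0: [83, 74, 92, 10, 42, 78, 16]
  L1: h(83,74)=(83*31+74)%997=653 h(92,10)=(92*31+10)%997=868 h(42,78)=(42*31+78)%997=383 h(16,16)=(16*31+16)%997=512 -> [653, 868, 383, 512]
  L2: h(653,868)=(653*31+868)%997=174 h(383,512)=(383*31+512)%997=421 -> [174, 421]
  L3: h(174,421)=(174*31+421)%997=830 -> [830]
  root = 830 != target 578
Candidate B: set leaf[4] = 81 -> leaves = [83, 42, 92, 10, 81, 78, 16]
  L0: [83, 42, 92, 10, 81, 78, 16]
  L1: h(83,42)=(83*31+42)%997=621 h(92,10)=(92*31+10)%997=868 h(81,78)=(81*31+78)%997=595 h(16,16)=(16*31+16)%997=512 -> [621, 868, 595, 512]
  L2: h(621,868)=(621*31+868)%997=179 h(595,512)=(595*31+512)%997=14 -> [179, 14]
  L3: h(179,14)=(179*31+14)%997=578 -> [578]
  root = 578 == target 578  ** MATCH **
Candidate C: set leaf[4] = 11 -> leaves = [83, 42, 92, 10, 11, 78, 16]
  L0: [83, 42, 92, 10, 11, 78, 16]
  L1: h(83,42)=(83*31+42)%997=621 h(92,10)=(92*31+10)%997=868 h(11,78)=(11*31+78)%997=419 h(16,16)=(16*31+16)%997=512 -> [621, 868, 419, 512]
  L2: h(621,868)=(621*31+868)%997=179 h(419,512)=(419*31+512)%997=540 -> [179, 540]
  L3: h(179,540)=(179*31+540)%997=107 -> [107]
  root = 107 != target 578
Candidate D: set leaf[5] = 42 -> leaves = [83, 42, 92, 10, 42, 42, 16]
  L0: [83, 42, 92, 10, 42, 42, 16]
  L1: h(83,42)=(83*31+42)%997=621 h(92,10)=(92*31+10)%997=868 h(42,42)=(42*31+42)%997=347 h(16,16)=(16*31+16)%997=512 -> [621, 868, 347, 512]
  L2: h(621,868)=(621*31+868)%997=179 h(347,512)=(347*31+512)%997=302 -> [179, 302]
  L3: h(179,302)=(179*31+302)%997=866 -> [866]
  root = 866 != target 578
Candidate B produces the target root.

Answer: B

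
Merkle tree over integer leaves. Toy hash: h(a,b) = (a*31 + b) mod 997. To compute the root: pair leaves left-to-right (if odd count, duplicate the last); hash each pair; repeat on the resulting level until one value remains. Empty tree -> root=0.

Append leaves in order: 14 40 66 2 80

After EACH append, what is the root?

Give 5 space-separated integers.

Answer: 14 474 854 790 728

Derivation:
After append 14 (leaves=[14]):
  L0: [14]
  root=14
After append 40 (leaves=[14, 40]):
  L0: [14, 40]
  L1: h(14,40)=(14*31+40)%997=474 -> [474]
  root=474
After append 66 (leaves=[14, 40, 66]):
  L0: [14, 40, 66]
  L1: h(14,40)=(14*31+40)%997=474 h(66,66)=(66*31+66)%997=118 -> [474, 118]
  L2: h(474,118)=(474*31+118)%997=854 -> [854]
  root=854
After append 2 (leaves=[14, 40, 66, 2]):
  L0: [14, 40, 66, 2]
  L1: h(14,40)=(14*31+40)%997=474 h(66,2)=(66*31+2)%997=54 -> [474, 54]
  L2: h(474,54)=(474*31+54)%997=790 -> [790]
  root=790
After append 80 (leaves=[14, 40, 66, 2, 80]):
  L0: [14, 40, 66, 2, 80]
  L1: h(14,40)=(14*31+40)%997=474 h(66,2)=(66*31+2)%997=54 h(80,80)=(80*31+80)%997=566 -> [474, 54, 566]
  L2: h(474,54)=(474*31+54)%997=790 h(566,566)=(566*31+566)%997=166 -> [790, 166]
  L3: h(790,166)=(790*31+166)%997=728 -> [728]
  root=728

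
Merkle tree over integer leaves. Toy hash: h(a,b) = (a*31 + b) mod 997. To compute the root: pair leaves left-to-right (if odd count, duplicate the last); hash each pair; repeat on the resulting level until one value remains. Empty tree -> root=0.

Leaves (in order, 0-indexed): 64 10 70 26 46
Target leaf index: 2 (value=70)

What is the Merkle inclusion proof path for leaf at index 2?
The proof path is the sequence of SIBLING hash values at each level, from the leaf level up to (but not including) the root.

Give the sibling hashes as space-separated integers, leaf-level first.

Answer: 26 0 245

Derivation:
L0 (leaves): [64, 10, 70, 26, 46], target index=2
L1: h(64,10)=(64*31+10)%997=0 [pair 0] h(70,26)=(70*31+26)%997=202 [pair 1] h(46,46)=(46*31+46)%997=475 [pair 2] -> [0, 202, 475]
  Sibling for proof at L0: 26
L2: h(0,202)=(0*31+202)%997=202 [pair 0] h(475,475)=(475*31+475)%997=245 [pair 1] -> [202, 245]
  Sibling for proof at L1: 0
L3: h(202,245)=(202*31+245)%997=525 [pair 0] -> [525]
  Sibling for proof at L2: 245
Root: 525
Proof path (sibling hashes from leaf to root): [26, 0, 245]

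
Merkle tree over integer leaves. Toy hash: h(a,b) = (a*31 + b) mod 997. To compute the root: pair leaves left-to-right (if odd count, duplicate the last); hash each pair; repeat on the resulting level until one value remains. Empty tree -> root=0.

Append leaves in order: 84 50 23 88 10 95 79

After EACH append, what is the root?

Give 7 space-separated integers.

After append 84 (leaves=[84]):
  L0: [84]
  root=84
After append 50 (leaves=[84, 50]):
  L0: [84, 50]
  L1: h(84,50)=(84*31+50)%997=660 -> [660]
  root=660
After append 23 (leaves=[84, 50, 23]):
  L0: [84, 50, 23]
  L1: h(84,50)=(84*31+50)%997=660 h(23,23)=(23*31+23)%997=736 -> [660, 736]
  L2: h(660,736)=(660*31+736)%997=259 -> [259]
  root=259
After append 88 (leaves=[84, 50, 23, 88]):
  L0: [84, 50, 23, 88]
  L1: h(84,50)=(84*31+50)%997=660 h(23,88)=(23*31+88)%997=801 -> [660, 801]
  L2: h(660,801)=(660*31+801)%997=324 -> [324]
  root=324
After append 10 (leaves=[84, 50, 23, 88, 10]):
  L0: [84, 50, 23, 88, 10]
  L1: h(84,50)=(84*31+50)%997=660 h(23,88)=(23*31+88)%997=801 h(10,10)=(10*31+10)%997=320 -> [660, 801, 320]
  L2: h(660,801)=(660*31+801)%997=324 h(320,320)=(320*31+320)%997=270 -> [324, 270]
  L3: h(324,270)=(324*31+270)%997=344 -> [344]
  root=344
After append 95 (leaves=[84, 50, 23, 88, 10, 95]):
  L0: [84, 50, 23, 88, 10, 95]
  L1: h(84,50)=(84*31+50)%997=660 h(23,88)=(23*31+88)%997=801 h(10,95)=(10*31+95)%997=405 -> [660, 801, 405]
  L2: h(660,801)=(660*31+801)%997=324 h(405,405)=(405*31+405)%997=996 -> [324, 996]
  L3: h(324,996)=(324*31+996)%997=73 -> [73]
  root=73
After append 79 (leaves=[84, 50, 23, 88, 10, 95, 79]):
  L0: [84, 50, 23, 88, 10, 95, 79]
  L1: h(84,50)=(84*31+50)%997=660 h(23,88)=(23*31+88)%997=801 h(10,95)=(10*31+95)%997=405 h(79,79)=(79*31+79)%997=534 -> [660, 801, 405, 534]
  L2: h(660,801)=(660*31+801)%997=324 h(405,534)=(405*31+534)%997=128 -> [324, 128]
  L3: h(324,128)=(324*31+128)%997=202 -> [202]
  root=202

Answer: 84 660 259 324 344 73 202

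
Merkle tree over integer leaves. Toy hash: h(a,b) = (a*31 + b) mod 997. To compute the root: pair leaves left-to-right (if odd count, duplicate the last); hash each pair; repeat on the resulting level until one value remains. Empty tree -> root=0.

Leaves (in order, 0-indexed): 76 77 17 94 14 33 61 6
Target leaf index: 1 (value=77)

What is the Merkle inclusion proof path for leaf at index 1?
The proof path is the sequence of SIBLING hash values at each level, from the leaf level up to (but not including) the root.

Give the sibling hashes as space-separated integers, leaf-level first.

Answer: 76 621 422

Derivation:
L0 (leaves): [76, 77, 17, 94, 14, 33, 61, 6], target index=1
L1: h(76,77)=(76*31+77)%997=439 [pair 0] h(17,94)=(17*31+94)%997=621 [pair 1] h(14,33)=(14*31+33)%997=467 [pair 2] h(61,6)=(61*31+6)%997=900 [pair 3] -> [439, 621, 467, 900]
  Sibling for proof at L0: 76
L2: h(439,621)=(439*31+621)%997=272 [pair 0] h(467,900)=(467*31+900)%997=422 [pair 1] -> [272, 422]
  Sibling for proof at L1: 621
L3: h(272,422)=(272*31+422)%997=878 [pair 0] -> [878]
  Sibling for proof at L2: 422
Root: 878
Proof path (sibling hashes from leaf to root): [76, 621, 422]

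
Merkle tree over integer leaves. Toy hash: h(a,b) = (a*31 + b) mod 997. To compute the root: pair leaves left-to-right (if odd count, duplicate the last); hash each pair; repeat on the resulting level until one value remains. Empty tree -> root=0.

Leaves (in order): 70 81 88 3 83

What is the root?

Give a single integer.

Answer: 881

Derivation:
L0: [70, 81, 88, 3, 83]
L1: h(70,81)=(70*31+81)%997=257 h(88,3)=(88*31+3)%997=737 h(83,83)=(83*31+83)%997=662 -> [257, 737, 662]
L2: h(257,737)=(257*31+737)%997=728 h(662,662)=(662*31+662)%997=247 -> [728, 247]
L3: h(728,247)=(728*31+247)%997=881 -> [881]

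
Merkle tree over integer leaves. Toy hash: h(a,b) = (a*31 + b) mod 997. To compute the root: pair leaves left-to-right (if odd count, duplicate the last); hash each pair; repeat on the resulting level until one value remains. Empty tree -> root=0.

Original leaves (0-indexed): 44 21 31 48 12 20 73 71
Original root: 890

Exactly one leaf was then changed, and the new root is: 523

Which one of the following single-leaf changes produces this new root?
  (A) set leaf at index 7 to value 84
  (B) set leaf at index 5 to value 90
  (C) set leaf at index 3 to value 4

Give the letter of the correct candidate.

Original leaves: [44, 21, 31, 48, 12, 20, 73, 71]
Target new root: 523
Try each candidate change and compute the resulting root:
Candidate A: set leaf[7] = 84 -> leaves = [44, 21, 31, 48, 12, 20, 73, 84]
  L0: [44, 21, 31, 48, 12, 20, 73, 84]
  L1: h(44,21)=(44*31+21)%997=388 h(31,48)=(31*31+48)%997=12 h(12,20)=(12*31+20)%997=392 h(73,84)=(73*31+84)%997=353 -> [388, 12, 392, 353]
  L2: h(388,12)=(388*31+12)%997=76 h(392,353)=(392*31+353)%997=541 -> [76, 541]
  L3: h(76,541)=(76*31+541)%997=903 -> [903]
  root = 903 != target 523
Candidate B: set leaf[5] = 90 -> leaves = [44, 21, 31, 48, 12, 90, 73, 71]
  L0: [44, 21, 31, 48, 12, 90, 73, 71]
  L1: h(44,21)=(44*31+21)%997=388 h(31,48)=(31*31+48)%997=12 h(12,90)=(12*31+90)%997=462 h(73,71)=(73*31+71)%997=340 -> [388, 12, 462, 340]
  L2: h(388,12)=(388*31+12)%997=76 h(462,340)=(462*31+340)%997=704 -> [76, 704]
  L3: h(76,704)=(76*31+704)%997=69 -> [69]
  root = 69 != target 523
Candidate C: set leaf[3] = 4 -> leaves = [44, 21, 31, 4, 12, 20, 73, 71]
  L0: [44, 21, 31, 4, 12, 20, 73, 71]
  L1: h(44,21)=(44*31+21)%997=388 h(31,4)=(31*31+4)%997=965 h(12,20)=(12*31+20)%997=392 h(73,71)=(73*31+71)%997=340 -> [388, 965, 392, 340]
  L2: h(388,965)=(388*31+965)%997=32 h(392,340)=(392*31+340)%997=528 -> [32, 528]
  L3: h(32,528)=(32*31+528)%997=523 -> [523]
  root = 523 == target 523  ** MATCH **
Candidate C produces the target root.

Answer: C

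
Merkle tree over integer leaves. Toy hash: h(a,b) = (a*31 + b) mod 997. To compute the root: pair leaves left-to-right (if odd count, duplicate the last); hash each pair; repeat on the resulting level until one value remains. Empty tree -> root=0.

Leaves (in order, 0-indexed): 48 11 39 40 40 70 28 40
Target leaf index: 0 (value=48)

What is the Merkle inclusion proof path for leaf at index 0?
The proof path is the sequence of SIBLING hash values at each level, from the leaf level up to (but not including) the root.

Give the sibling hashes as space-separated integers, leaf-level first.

L0 (leaves): [48, 11, 39, 40, 40, 70, 28, 40], target index=0
L1: h(48,11)=(48*31+11)%997=502 [pair 0] h(39,40)=(39*31+40)%997=252 [pair 1] h(40,70)=(40*31+70)%997=313 [pair 2] h(28,40)=(28*31+40)%997=908 [pair 3] -> [502, 252, 313, 908]
  Sibling for proof at L0: 11
L2: h(502,252)=(502*31+252)%997=859 [pair 0] h(313,908)=(313*31+908)%997=641 [pair 1] -> [859, 641]
  Sibling for proof at L1: 252
L3: h(859,641)=(859*31+641)%997=351 [pair 0] -> [351]
  Sibling for proof at L2: 641
Root: 351
Proof path (sibling hashes from leaf to root): [11, 252, 641]

Answer: 11 252 641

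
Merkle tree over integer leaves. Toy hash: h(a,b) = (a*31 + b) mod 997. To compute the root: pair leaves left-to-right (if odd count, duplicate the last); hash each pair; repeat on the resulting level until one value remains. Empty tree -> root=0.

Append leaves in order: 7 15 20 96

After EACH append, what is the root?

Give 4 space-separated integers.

Answer: 7 232 853 929

Derivation:
After append 7 (leaves=[7]):
  L0: [7]
  root=7
After append 15 (leaves=[7, 15]):
  L0: [7, 15]
  L1: h(7,15)=(7*31+15)%997=232 -> [232]
  root=232
After append 20 (leaves=[7, 15, 20]):
  L0: [7, 15, 20]
  L1: h(7,15)=(7*31+15)%997=232 h(20,20)=(20*31+20)%997=640 -> [232, 640]
  L2: h(232,640)=(232*31+640)%997=853 -> [853]
  root=853
After append 96 (leaves=[7, 15, 20, 96]):
  L0: [7, 15, 20, 96]
  L1: h(7,15)=(7*31+15)%997=232 h(20,96)=(20*31+96)%997=716 -> [232, 716]
  L2: h(232,716)=(232*31+716)%997=929 -> [929]
  root=929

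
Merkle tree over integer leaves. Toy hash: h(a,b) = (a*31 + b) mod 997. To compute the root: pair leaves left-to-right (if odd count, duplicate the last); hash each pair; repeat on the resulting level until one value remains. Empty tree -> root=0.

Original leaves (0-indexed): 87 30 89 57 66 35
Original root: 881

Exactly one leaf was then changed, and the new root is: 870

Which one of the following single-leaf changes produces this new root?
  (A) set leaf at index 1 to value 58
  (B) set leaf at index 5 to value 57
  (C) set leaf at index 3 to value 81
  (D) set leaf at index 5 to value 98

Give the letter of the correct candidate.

Answer: A

Derivation:
Original leaves: [87, 30, 89, 57, 66, 35]
Target new root: 870
Try each candidate change and compute the resulting root:
Candidate A: set leaf[1] = 58 -> leaves = [87, 58, 89, 57, 66, 35]
  L0: [87, 58, 89, 57, 66, 35]
  L1: h(87,58)=(87*31+58)%997=761 h(89,57)=(89*31+57)%997=822 h(66,35)=(66*31+35)%997=87 -> [761, 822, 87]
  L2: h(761,822)=(761*31+822)%997=485 h(87,87)=(87*31+87)%997=790 -> [485, 790]
  L3: h(485,790)=(485*31+790)%997=870 -> [870]
  root = 870 == target 870  ** MATCH **
Candidate B: set leaf[5] = 57 -> leaves = [87, 30, 89, 57, 66, 57]
  L0: [87, 30, 89, 57, 66, 57]
  L1: h(87,30)=(87*31+30)%997=733 h(89,57)=(89*31+57)%997=822 h(66,57)=(66*31+57)%997=109 -> [733, 822, 109]
  L2: h(733,822)=(733*31+822)%997=614 h(109,109)=(109*31+109)%997=497 -> [614, 497]
  L3: h(614,497)=(614*31+497)%997=588 -> [588]
  root = 588 != target 870
Candidate C: set leaf[3] = 81 -> leaves = [87, 30, 89, 81, 66, 35]
  L0: [87, 30, 89, 81, 66, 35]
  L1: h(87,30)=(87*31+30)%997=733 h(89,81)=(89*31+81)%997=846 h(66,35)=(66*31+35)%997=87 -> [733, 846, 87]
  L2: h(733,846)=(733*31+846)%997=638 h(87,87)=(87*31+87)%997=790 -> [638, 790]
  L3: h(638,790)=(638*31+790)%997=628 -> [628]
  root = 628 != target 870
Candidate D: set leaf[5] = 98 -> leaves = [87, 30, 89, 57, 66, 98]
  L0: [87, 30, 89, 57, 66, 98]
  L1: h(87,30)=(87*31+30)%997=733 h(89,57)=(89*31+57)%997=822 h(66,98)=(66*31+98)%997=150 -> [733, 822, 150]
  L2: h(733,822)=(733*31+822)%997=614 h(150,150)=(150*31+150)%997=812 -> [614, 812]
  L3: h(614,812)=(614*31+812)%997=903 -> [903]
  root = 903 != target 870
Candidate A produces the target root.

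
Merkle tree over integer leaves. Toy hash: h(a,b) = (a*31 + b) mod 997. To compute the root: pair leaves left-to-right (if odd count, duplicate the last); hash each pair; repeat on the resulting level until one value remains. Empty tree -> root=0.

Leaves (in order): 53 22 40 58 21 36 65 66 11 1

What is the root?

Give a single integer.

L0: [53, 22, 40, 58, 21, 36, 65, 66, 11, 1]
L1: h(53,22)=(53*31+22)%997=668 h(40,58)=(40*31+58)%997=301 h(21,36)=(21*31+36)%997=687 h(65,66)=(65*31+66)%997=87 h(11,1)=(11*31+1)%997=342 -> [668, 301, 687, 87, 342]
L2: h(668,301)=(668*31+301)%997=72 h(687,87)=(687*31+87)%997=447 h(342,342)=(342*31+342)%997=974 -> [72, 447, 974]
L3: h(72,447)=(72*31+447)%997=685 h(974,974)=(974*31+974)%997=261 -> [685, 261]
L4: h(685,261)=(685*31+261)%997=559 -> [559]

Answer: 559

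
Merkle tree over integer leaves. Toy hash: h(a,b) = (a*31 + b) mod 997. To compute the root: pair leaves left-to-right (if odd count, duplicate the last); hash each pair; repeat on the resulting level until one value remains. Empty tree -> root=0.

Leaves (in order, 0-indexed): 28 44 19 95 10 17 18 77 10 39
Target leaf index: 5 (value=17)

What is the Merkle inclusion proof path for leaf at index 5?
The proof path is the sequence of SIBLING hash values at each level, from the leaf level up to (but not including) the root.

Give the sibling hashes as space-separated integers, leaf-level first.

L0 (leaves): [28, 44, 19, 95, 10, 17, 18, 77, 10, 39], target index=5
L1: h(28,44)=(28*31+44)%997=912 [pair 0] h(19,95)=(19*31+95)%997=684 [pair 1] h(10,17)=(10*31+17)%997=327 [pair 2] h(18,77)=(18*31+77)%997=635 [pair 3] h(10,39)=(10*31+39)%997=349 [pair 4] -> [912, 684, 327, 635, 349]
  Sibling for proof at L0: 10
L2: h(912,684)=(912*31+684)%997=43 [pair 0] h(327,635)=(327*31+635)%997=802 [pair 1] h(349,349)=(349*31+349)%997=201 [pair 2] -> [43, 802, 201]
  Sibling for proof at L1: 635
L3: h(43,802)=(43*31+802)%997=141 [pair 0] h(201,201)=(201*31+201)%997=450 [pair 1] -> [141, 450]
  Sibling for proof at L2: 43
L4: h(141,450)=(141*31+450)%997=833 [pair 0] -> [833]
  Sibling for proof at L3: 450
Root: 833
Proof path (sibling hashes from leaf to root): [10, 635, 43, 450]

Answer: 10 635 43 450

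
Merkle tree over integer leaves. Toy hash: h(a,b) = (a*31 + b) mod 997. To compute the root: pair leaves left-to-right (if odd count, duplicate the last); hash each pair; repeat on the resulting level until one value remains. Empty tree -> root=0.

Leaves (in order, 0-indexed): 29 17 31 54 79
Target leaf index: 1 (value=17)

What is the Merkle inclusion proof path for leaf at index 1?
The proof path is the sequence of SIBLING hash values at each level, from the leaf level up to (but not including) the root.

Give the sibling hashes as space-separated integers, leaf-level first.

L0 (leaves): [29, 17, 31, 54, 79], target index=1
L1: h(29,17)=(29*31+17)%997=916 [pair 0] h(31,54)=(31*31+54)%997=18 [pair 1] h(79,79)=(79*31+79)%997=534 [pair 2] -> [916, 18, 534]
  Sibling for proof at L0: 29
L2: h(916,18)=(916*31+18)%997=498 [pair 0] h(534,534)=(534*31+534)%997=139 [pair 1] -> [498, 139]
  Sibling for proof at L1: 18
L3: h(498,139)=(498*31+139)%997=622 [pair 0] -> [622]
  Sibling for proof at L2: 139
Root: 622
Proof path (sibling hashes from leaf to root): [29, 18, 139]

Answer: 29 18 139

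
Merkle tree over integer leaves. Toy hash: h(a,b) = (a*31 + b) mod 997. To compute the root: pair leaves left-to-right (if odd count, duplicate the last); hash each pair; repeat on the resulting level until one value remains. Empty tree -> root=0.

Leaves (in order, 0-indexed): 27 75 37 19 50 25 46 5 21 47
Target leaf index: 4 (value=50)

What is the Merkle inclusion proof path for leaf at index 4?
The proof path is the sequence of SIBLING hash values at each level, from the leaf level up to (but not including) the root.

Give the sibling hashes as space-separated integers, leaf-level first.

Answer: 25 434 525 900

Derivation:
L0 (leaves): [27, 75, 37, 19, 50, 25, 46, 5, 21, 47], target index=4
L1: h(27,75)=(27*31+75)%997=912 [pair 0] h(37,19)=(37*31+19)%997=169 [pair 1] h(50,25)=(50*31+25)%997=578 [pair 2] h(46,5)=(46*31+5)%997=434 [pair 3] h(21,47)=(21*31+47)%997=698 [pair 4] -> [912, 169, 578, 434, 698]
  Sibling for proof at L0: 25
L2: h(912,169)=(912*31+169)%997=525 [pair 0] h(578,434)=(578*31+434)%997=406 [pair 1] h(698,698)=(698*31+698)%997=402 [pair 2] -> [525, 406, 402]
  Sibling for proof at L1: 434
L3: h(525,406)=(525*31+406)%997=729 [pair 0] h(402,402)=(402*31+402)%997=900 [pair 1] -> [729, 900]
  Sibling for proof at L2: 525
L4: h(729,900)=(729*31+900)%997=568 [pair 0] -> [568]
  Sibling for proof at L3: 900
Root: 568
Proof path (sibling hashes from leaf to root): [25, 434, 525, 900]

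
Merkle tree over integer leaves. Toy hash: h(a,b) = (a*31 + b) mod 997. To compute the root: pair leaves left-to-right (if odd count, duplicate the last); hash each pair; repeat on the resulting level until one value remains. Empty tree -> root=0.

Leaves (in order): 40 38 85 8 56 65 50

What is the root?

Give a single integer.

L0: [40, 38, 85, 8, 56, 65, 50]
L1: h(40,38)=(40*31+38)%997=281 h(85,8)=(85*31+8)%997=649 h(56,65)=(56*31+65)%997=804 h(50,50)=(50*31+50)%997=603 -> [281, 649, 804, 603]
L2: h(281,649)=(281*31+649)%997=387 h(804,603)=(804*31+603)%997=602 -> [387, 602]
L3: h(387,602)=(387*31+602)%997=635 -> [635]

Answer: 635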